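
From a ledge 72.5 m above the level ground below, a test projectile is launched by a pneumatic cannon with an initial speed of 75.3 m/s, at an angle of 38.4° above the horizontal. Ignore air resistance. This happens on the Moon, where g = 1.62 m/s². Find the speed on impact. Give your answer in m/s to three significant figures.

76.8 m/s

Horizontal component vₓ = 75.30 cos 38.4° = 59.01 m/s; vertical v_y0 = 75.30 sin 38.4° = 46.77 m/s.
Vertical motion (up positive, ground at y = 0): 0.8100 t² − (46.77) t − 72.5 = 0, so t = (46.77 + √(46.77² + 2·1.62·72.5)) / 1.62 = (46.77 + 49.22) / 1.62 = 59.25 s.
Vertical velocity at impact: v_y = v_y0 − g t = 46.77 − 1.62 × 59.25 = −49.22 m/s.
Speed: |v| = √(vₓ² + v_y²) = √(59.01² + 49.22²) = 76.84 m/s.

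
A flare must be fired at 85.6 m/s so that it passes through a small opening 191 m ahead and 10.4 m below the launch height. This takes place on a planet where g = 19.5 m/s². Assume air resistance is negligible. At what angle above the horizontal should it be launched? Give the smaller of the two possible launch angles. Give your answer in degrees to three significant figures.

11.9°

Trajectory: y = x tanθ − g x² (1 + tan²θ)/(2v₀²). With x = 191, y = −10.4, v₀ = 85.6, g = 19.5:
48.54 tan²θ − 191 tanθ + (38.14) = 0.
tanθ = [191 ± √(191² − 4 × 48.54 × (38.14))] / (2 × 48.54) = (191 ± 170.5) / 97.09, giving tanθ = 0.2110 or 3.724.
θ = 11.92° or 74.97°; the smaller is 11.92°.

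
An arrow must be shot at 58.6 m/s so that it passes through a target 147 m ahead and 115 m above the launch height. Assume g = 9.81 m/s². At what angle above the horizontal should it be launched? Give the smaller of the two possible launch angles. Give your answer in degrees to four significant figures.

Trajectory: y = x tanθ − g x² (1 + tan²θ)/(2v₀²). With x = 147, y = 115, v₀ = 58.6, g = 9.81:
30.87 tan²θ − 147 tanθ + (145.9) = 0.
tanθ = [147 ± √(147² − 4 × 30.87 × (145.9))] / (2 × 30.87) = (147 ± 60.00) / 61.73, giving tanθ = 1.409 or 3.353.
θ = 54.64° or 73.39°; the smaller is 54.64°.

54.64°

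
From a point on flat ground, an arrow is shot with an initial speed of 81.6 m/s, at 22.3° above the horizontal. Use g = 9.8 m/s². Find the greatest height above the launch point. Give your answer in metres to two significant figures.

Resolve: vₓ = 81.60 cos 22.3° = 75.50 m/s and v_y0 = 81.60 sin 22.3° = 30.96 m/s.
Peak height H = v_y0² / (2g) = 958.75 / 19.60 = 48.92 m.

49 m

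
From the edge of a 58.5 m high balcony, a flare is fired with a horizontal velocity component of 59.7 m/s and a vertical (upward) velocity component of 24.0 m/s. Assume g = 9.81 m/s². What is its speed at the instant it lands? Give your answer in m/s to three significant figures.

72.7 m/s

With up positive and y = 0 at the ground: y(t) = 58.5 + (24.00) t − 4.905 t². Setting y = 0 and taking the positive root: t = [24.00 + √(24.00² + 2·9.81·58.5)] / 9.81 = (24.00 + 41.52) / 9.81 = 6.679 s.
Vertical velocity at impact: v_y = v_y0 − g t = 24.00 − 9.81 × 6.679 = −41.52 m/s.
Speed: |v| = √(vₓ² + v_y²) = √(59.70² + 41.52²) = 72.72 m/s.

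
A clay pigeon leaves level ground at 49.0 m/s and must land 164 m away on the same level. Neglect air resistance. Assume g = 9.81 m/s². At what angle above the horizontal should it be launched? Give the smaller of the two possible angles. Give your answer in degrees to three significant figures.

Level-ground range R = v₀² sin(2θ)/g ⇒ sin(2θ) = gR/v₀² = 9.81 × 164 / 49.0² = 0.6701.
2θ = 42.07° or 180° − 42.07° = 137.9°, so θ = 21.04° or 68.96°.
The smaller angle is 21.04°.

21.0°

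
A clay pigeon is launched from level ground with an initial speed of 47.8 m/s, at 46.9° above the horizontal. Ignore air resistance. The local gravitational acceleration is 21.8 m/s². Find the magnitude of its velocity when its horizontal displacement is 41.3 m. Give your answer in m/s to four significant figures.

Horizontal component vₓ = 47.80 cos 46.9° = 32.66 m/s; vertical v_y0 = 47.80 sin 46.9° = 34.90 m/s.
x = vₓ t ⇒ t = 41.3/32.66 = 1.265 s.
Vertical velocity there: v_y = v_y0 − g t = 34.90 − 21.8 × 1.265 = 7.335 m/s.
Speed: √(vₓ² + v_y²) = √(32.66² + 7.335²) = 33.47 m/s.

33.47 m/s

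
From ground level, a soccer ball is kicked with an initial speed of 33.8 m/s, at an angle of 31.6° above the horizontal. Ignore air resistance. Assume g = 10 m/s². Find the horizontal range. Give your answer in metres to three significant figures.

102 m

Horizontal component vₓ = 33.80 cos 31.6° = 28.79 m/s; vertical v_y0 = 33.80 sin 31.6° = 17.71 m/s.
Time aloft: T = 2 v_y0 / g = 2 × 17.71 / 10.0 = 3.542 s.
Range: R = vₓ T = 28.79 × 3.542 = 102.0 m.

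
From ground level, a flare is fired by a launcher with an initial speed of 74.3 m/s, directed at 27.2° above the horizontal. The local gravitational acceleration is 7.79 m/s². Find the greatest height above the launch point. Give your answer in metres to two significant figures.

74 m

Resolve: vₓ = 74.30 cos 27.2° = 66.08 m/s and v_y0 = 74.30 sin 27.2° = 33.96 m/s.
Peak height H = v_y0² / (2g) = 1153.4 / 15.58 = 74.03 m.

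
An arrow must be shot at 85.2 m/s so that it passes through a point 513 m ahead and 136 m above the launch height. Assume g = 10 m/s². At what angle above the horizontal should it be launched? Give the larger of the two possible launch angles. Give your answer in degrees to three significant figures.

Trajectory: y = x tanθ − g x² (1 + tan²θ)/(2v₀²). With x = 513, y = 136, v₀ = 85.2, g = 10.0:
181.3 tan²θ − 513 tanθ + (317.3) = 0.
tanθ = [513 ± √(513² − 4 × 181.3 × (317.3))] / (2 × 181.3) = (513 ± 182.0) / 362.5, giving tanθ = 0.9130 or 1.917.
θ = 42.40° or 62.45°; the larger is 62.45°.

62.5°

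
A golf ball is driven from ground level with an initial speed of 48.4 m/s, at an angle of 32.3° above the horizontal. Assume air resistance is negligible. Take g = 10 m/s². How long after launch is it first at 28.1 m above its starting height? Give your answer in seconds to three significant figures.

Components: vₓ = 48.40 cos 32.3° = 40.91 m/s, v_y0 = 48.40 sin 32.3° = 25.86 m/s.
Require v_y0 t − ½ g t² = 28.1, i.e. 5.000 t² − 25.86 t + 28.1 = 0.
t = [25.86 ± √(25.86² − 2·10.0·28.1)] / 10.0 = (25.86 ± 10.34) / 10.0, so t = 1.552 s or t = 3.620 s.
The first (ascending) time is 1.552 s.

1.55 s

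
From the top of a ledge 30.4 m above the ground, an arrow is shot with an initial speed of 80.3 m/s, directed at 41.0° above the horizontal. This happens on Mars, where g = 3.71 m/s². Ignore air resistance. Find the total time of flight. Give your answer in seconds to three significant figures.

Components: vₓ = 80.30 cos 41.0° = 60.60 m/s, v_y0 = 80.30 sin 41.0° = 52.68 m/s.
Vertical motion (up positive, ground at y = 0): 1.855 t² − (52.68) t − 30.4 = 0, so t = (52.68 + √(52.68² + 2·3.71·30.4)) / 3.71 = (52.68 + 54.78) / 3.71 = 28.97 s.

29.0 s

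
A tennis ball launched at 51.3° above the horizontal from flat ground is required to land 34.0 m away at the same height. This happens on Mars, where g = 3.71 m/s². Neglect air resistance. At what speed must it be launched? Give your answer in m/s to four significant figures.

11.37 m/s

On level ground R = v₀² sin 2θ / g ⇒ v₀ = √(gR / sin 2θ).
v₀ = √(3.71 × 34.0 / sin 102.6°) = √(126.1 / 0.9759) = √129.25 = 11.37 m/s.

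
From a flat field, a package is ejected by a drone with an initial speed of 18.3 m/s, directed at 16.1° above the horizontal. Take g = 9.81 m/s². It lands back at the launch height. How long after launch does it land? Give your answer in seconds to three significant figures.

Horizontal component vₓ = 18.30 cos 16.1° = 17.58 m/s; vertical v_y0 = 18.30 sin 16.1° = 5.075 m/s.
Landing at launch height ⇒ T = 2 v_y0 / g = 2 × 5.075 / 9.81 = 1.035 s.

1.03 s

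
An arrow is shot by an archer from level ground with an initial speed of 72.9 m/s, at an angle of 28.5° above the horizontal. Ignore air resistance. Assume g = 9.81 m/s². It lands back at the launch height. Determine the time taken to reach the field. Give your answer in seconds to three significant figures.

7.09 s

vₓ = 72.90 cos 28.5° = 64.07 m/s; v_y0 = 72.90 sin 28.5° = 34.78 m/s.
Time of flight on level ground: T = 2 v_y0 / g = 2 × 34.78 / 9.81 = 7.092 s.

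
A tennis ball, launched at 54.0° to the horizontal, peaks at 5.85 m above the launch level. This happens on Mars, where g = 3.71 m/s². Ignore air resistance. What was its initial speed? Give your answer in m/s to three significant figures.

At the peak v_y = 0, so v_y0 = √(2gH) = √(2 × 3.71 × 5.85) = 6.588 m/s.
v_y0 = v₀ sin θ ⇒ v₀ = 6.588 / sin 54.0° = 8.144 m/s.

8.14 m/s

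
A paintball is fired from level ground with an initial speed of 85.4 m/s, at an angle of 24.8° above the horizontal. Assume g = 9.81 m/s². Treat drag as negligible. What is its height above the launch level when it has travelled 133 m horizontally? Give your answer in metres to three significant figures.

Horizontal component vₓ = 85.40 cos 24.8° = 77.52 m/s; vertical v_y0 = 85.40 sin 24.8° = 35.82 m/s.
At x = 133 m, t = x/vₓ = 133/77.52 = 1.716 s.
Height: y = v_y0 t − ½ g t² = 35.82 × 1.716 − 4.905 × 1.716² = 61.45 − 14.44 = 47.02 m.

47.0 m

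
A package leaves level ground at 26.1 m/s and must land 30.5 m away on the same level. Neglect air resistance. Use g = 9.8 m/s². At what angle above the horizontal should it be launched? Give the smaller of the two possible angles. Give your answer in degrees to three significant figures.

From R = (v₀²/g) sin 2θ: sin 2θ = 9.80 × 30.5 / 681.21 = 0.4388.
2θ = 26.03° or 180° − 26.03° = 154.0°, so θ = 13.01° or 76.99°.
The smaller angle is 13.01°.

13.0°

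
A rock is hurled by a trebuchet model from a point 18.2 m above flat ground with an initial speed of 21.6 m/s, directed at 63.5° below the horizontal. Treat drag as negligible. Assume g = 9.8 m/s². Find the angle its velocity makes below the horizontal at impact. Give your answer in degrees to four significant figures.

70.37°

Components: vₓ = 21.60 cos 63.5° = 9.638 m/s, v_y0 = −19.33 m/s (downward).
Vertical motion (up positive, ground at y = 0): 4.900 t² − (−19.33) t − 18.2 = 0, so t = (−19.33 + √(19.33² + 2·9.80·18.2)) / 9.80 = (−19.33 + 27.03) / 9.80 = 0.7852 s.
At impact: v_y = v_y0 − g t = −27.03 m/s; vₓ = 9.638 m/s.
Angle below horizontal: arctan(|v_y|/vₓ) = arctan(27.03/9.638) = 70.37°.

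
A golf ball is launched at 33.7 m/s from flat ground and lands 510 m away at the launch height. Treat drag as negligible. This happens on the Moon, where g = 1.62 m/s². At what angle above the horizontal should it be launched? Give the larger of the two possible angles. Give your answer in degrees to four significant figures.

66.66°

Level-ground range R = v₀² sin(2θ)/g ⇒ sin(2θ) = gR/v₀² = 1.62 × 510 / 33.7² = 0.7275.
2θ = 46.68° or 180° − 46.68° = 133.3°, so θ = 23.34° or 66.66°.
The larger angle is 66.66°.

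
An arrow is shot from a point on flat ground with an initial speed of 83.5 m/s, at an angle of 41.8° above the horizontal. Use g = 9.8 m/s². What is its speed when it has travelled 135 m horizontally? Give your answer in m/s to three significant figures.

Components: vₓ = 83.50 cos 41.8° = 62.25 m/s, v_y0 = 83.50 sin 41.8° = 55.66 m/s.
At x = 135 m, t = x/vₓ = 135/62.25 = 2.169 s.
Vertical velocity there: v_y = v_y0 − g t = 55.66 − 9.80 × 2.169 = 34.40 m/s.
Speed: √(vₓ² + v_y²) = √(62.25² + 34.40²) = 71.12 m/s.

71.1 m/s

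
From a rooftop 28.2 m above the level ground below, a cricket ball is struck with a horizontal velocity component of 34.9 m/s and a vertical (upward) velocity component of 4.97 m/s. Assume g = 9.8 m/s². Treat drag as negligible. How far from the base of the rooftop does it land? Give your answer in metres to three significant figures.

103 m

The projectile lands when y = 28.2 + (4.970) t − ½·9.80·t² = 0. Positive root: t = (4.970 + √(4.970² + 2·9.80·28.2)) / 9.80 = (4.970 + 24.03) / 9.80 = 2.959 s.
Horizontal distance: R = vₓ t = 34.90 × 2.959 = 103.3 m.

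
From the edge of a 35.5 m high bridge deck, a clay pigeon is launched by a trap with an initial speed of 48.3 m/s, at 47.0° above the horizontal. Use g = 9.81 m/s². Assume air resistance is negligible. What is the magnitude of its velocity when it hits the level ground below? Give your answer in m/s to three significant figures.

55.0 m/s

Resolve: vₓ = 48.30 cos 47.0° = 32.94 m/s and v_y0 = 48.30 sin 47.0° = 35.32 m/s.
Vertical motion (up positive, ground at y = 0): 4.905 t² − (35.32) t − 35.5 = 0, so t = (35.32 + √(35.32² + 2·9.81·35.5)) / 9.81 = (35.32 + 44.09) / 9.81 = 8.096 s.
Vertical velocity at impact: v_y = v_y0 − g t = 35.32 − 9.81 × 8.096 = −44.09 m/s.
Speed: |v| = √(vₓ² + v_y²) = √(32.94² + 44.09²) = 55.04 m/s.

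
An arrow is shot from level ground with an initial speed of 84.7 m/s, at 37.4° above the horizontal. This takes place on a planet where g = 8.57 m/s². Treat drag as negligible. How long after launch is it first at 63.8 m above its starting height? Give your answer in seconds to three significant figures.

1.40 s

Horizontal component vₓ = 84.70 cos 37.4° = 67.29 m/s; vertical v_y0 = 84.70 sin 37.4° = 51.44 m/s.
Height y(t) = 51.44 t − 4.285 t² = 63.8 gives 4.285 t² − 51.44 t + 63.8 = 0.
Quadratic formula: t = (51.44 ± √1553.0) / 8.57 = (51.44 ± 39.41) / 8.57 → t = 1.404 s or 10.60 s.
The first (ascending) time is 1.404 s.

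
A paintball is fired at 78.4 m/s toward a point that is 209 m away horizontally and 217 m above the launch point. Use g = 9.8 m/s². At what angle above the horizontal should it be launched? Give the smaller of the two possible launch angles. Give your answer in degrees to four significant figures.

59.07°

Trajectory: y = x tanθ − g x² (1 + tan²θ)/(2v₀²). With x = 209, y = 217, v₀ = 78.4, g = 9.80:
34.82 tan²θ − 209 tanθ + (251.8) = 0.
tanθ = [209 ± √(209² − 4 × 34.82 × (251.8))] / (2 × 34.82) = (209 ± 92.76) / 69.64, giving tanθ = 1.669 or 4.333.
θ = 59.07° or 77.00°; the smaller is 59.07°.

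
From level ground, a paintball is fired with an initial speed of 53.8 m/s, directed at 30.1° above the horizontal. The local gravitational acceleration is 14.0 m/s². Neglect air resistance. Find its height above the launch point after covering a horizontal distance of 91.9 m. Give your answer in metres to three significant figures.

vₓ = 53.80 cos 30.1° = 46.55 m/s; v_y0 = 53.80 sin 30.1° = 26.98 m/s.
At x = 91.9 m, t = x/vₓ = 91.9/46.55 = 1.974 s.
Height: y = v_y0 t − ½ g t² = 26.98 × 1.974 − 7.000 × 1.974² = 53.27 − 27.29 = 25.98 m.

26.0 m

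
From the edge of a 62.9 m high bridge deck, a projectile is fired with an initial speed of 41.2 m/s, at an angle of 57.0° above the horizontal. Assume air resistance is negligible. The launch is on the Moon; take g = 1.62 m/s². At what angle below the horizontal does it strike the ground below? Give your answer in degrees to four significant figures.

59.03°

Resolve: vₓ = 41.20 cos 57.0° = 22.44 m/s and v_y0 = 41.20 sin 57.0° = 34.55 m/s.
Vertical motion (up positive, ground at y = 0): 0.8100 t² − (34.55) t − 62.9 = 0, so t = (34.55 + √(34.55² + 2·1.62·62.9)) / 1.62 = (34.55 + 37.39) / 1.62 = 44.41 s.
At impact: v_y = v_y0 − g t = −37.39 m/s; vₓ = 22.44 m/s.
Angle below horizontal: arctan(|v_y|/vₓ) = arctan(37.39/22.44) = 59.03°.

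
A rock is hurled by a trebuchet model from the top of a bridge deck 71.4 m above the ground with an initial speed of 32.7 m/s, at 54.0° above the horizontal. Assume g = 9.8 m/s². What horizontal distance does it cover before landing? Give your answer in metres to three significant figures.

142 m

Horizontal component vₓ = 32.70 cos 54.0° = 19.22 m/s; vertical v_y0 = 32.70 sin 54.0° = 26.45 m/s.
With up positive and y = 0 at the ground: y(t) = 71.4 + (26.45) t − 4.900 t². Setting y = 0 and taking the positive root: t = [26.45 + √(26.45² + 2·9.80·71.4)] / 9.80 = (26.45 + 45.82) / 9.80 = 7.375 s.
Horizontal distance: R = vₓ t = 19.22 × 7.375 = 141.7 m.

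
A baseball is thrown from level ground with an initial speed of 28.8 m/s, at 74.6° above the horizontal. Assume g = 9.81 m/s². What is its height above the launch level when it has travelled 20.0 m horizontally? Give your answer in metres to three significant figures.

Horizontal component vₓ = 28.80 cos 74.6° = 7.648 m/s; vertical v_y0 = 28.80 sin 74.6° = 27.77 m/s.
Time to reach x = 20.0 m: t = x/vₓ = 20.0/7.648 = 2.615 s.
Height: y = v_y0 t − ½ g t² = 27.77 × 2.615 − 4.905 × 2.615² = 72.61 − 33.54 = 39.07 m.

39.1 m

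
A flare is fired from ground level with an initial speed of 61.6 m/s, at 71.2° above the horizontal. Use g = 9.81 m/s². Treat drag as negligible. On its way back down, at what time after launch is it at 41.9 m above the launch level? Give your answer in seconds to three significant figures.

11.1 s

Horizontal component vₓ = 61.60 cos 71.2° = 19.85 m/s; vertical v_y0 = 61.60 sin 71.2° = 58.31 m/s.
Require v_y0 t − ½ g t² = 41.9, i.e. 4.905 t² − 58.31 t + 41.9 = 0.
Quadratic formula: t = (58.31 ± √2578.4) / 9.81 = (58.31 ± 50.78) / 9.81 → t = 0.7682 s or 11.12 s.
The descending-branch root is 11.12 s.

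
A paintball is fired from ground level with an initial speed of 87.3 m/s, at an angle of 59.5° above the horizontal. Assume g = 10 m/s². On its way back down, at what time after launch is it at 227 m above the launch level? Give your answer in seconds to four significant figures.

vₓ = 87.30 cos 59.5° = 44.31 m/s; v_y0 = 87.30 sin 59.5° = 75.22 m/s.
Set y = v_y0 t − ½ g t² = 227: 5.000 t² − 75.22 t + 227 = 0.
Quadratic formula: t = (75.22 ± √1118.1) / 10.0 = (75.22 ± 33.44) / 10.0 → t = 4.178 s or 10.87 s.
The descending-branch root is 10.87 s.

10.87 s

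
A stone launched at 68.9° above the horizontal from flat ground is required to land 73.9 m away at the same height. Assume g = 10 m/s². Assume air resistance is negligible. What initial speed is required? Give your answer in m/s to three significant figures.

From R = (v₀² / g) sin 2θ: v₀ = √(gR / sin 2θ).
v₀ = √(10.0 × 73.9 / sin 137.8°) = √(739.0 / 0.6717) = √1100.2 = 33.17 m/s.

33.2 m/s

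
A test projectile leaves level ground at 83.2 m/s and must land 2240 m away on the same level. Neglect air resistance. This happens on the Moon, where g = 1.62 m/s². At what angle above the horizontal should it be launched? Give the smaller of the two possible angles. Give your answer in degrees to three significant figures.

15.8°

Level-ground range R = v₀² sin(2θ)/g ⇒ sin(2θ) = gR/v₀² = 1.62 × 2240 / 83.2² = 0.5242.
2θ = 31.62° or 180° − 31.62° = 148.4°, so θ = 15.81° or 74.19°.
The smaller angle is 15.81°.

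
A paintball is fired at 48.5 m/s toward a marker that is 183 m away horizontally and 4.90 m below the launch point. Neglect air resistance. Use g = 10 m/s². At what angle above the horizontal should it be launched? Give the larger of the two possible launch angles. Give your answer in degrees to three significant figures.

Trajectory: y = x tanθ − g x² (1 + tan²θ)/(2v₀²). With x = 183, y = −4.90, v₀ = 48.5, g = 10.0:
71.19 tan²θ − 183 tanθ + (66.29) = 0.
tanθ = [183 ± √(183² − 4 × 71.19 × (66.29))] / (2 × 71.19) = (183 ± 120.9) / 142.4, giving tanθ = 0.4362 or 2.135.
θ = 23.57° or 64.90°; the larger is 64.90°.

64.9°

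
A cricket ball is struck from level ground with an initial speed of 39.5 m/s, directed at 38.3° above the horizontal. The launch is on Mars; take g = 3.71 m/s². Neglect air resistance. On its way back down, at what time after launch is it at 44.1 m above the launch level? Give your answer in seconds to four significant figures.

11.05 s

Horizontal component vₓ = 39.50 cos 38.3° = 31.00 m/s; vertical v_y0 = 39.50 sin 38.3° = 24.48 m/s.
Set y = v_y0 t − ½ g t² = 44.1: 1.855 t² − 24.48 t + 44.1 = 0.
t = [24.48 ± √(24.48² − 2·3.71·44.1)] / 3.71 = (24.48 ± 16.50) / 3.71, so t = 2.152 s or t = 11.05 s.
The descending-branch root is 11.05 s.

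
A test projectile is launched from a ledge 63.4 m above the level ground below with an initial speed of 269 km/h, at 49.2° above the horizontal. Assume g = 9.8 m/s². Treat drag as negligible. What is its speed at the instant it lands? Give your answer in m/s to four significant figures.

Convert: 269 km/h = 269/3.6 = 74.72 m/s.
vₓ = 74.72 cos 49.2° = 48.83 m/s; v_y0 = 74.72 sin 49.2° = 56.56 m/s.
The projectile lands when y = 63.4 + (56.56) t − ½·9.80·t² = 0. Positive root: t = (56.56 + √(56.56² + 2·9.80·63.4)) / 9.80 = (56.56 + 66.65) / 9.80 = 12.57 s.
Vertical velocity at impact: v_y = v_y0 − g t = 56.56 − 9.80 × 12.57 = −66.65 m/s.
Speed: |v| = √(vₓ² + v_y²) = √(48.83² + 66.65²) = 82.62 m/s.

82.62 m/s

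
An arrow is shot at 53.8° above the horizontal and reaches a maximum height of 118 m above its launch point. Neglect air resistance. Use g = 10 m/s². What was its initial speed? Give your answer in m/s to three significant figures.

60.2 m/s

At the peak v_y = 0, so v_y0 = √(2gH) = √(2 × 10.0 × 118) = 48.58 m/s.
v_y0 = v₀ sin θ ⇒ v₀ = 48.58 / sin 53.8° = 60.20 m/s.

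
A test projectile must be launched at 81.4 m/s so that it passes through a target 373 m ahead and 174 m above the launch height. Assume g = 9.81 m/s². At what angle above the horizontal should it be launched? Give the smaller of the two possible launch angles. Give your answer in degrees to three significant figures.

Trajectory: y = x tanθ − g x² (1 + tan²θ)/(2v₀²). With x = 373, y = 174, v₀ = 81.4, g = 9.81:
103.0 tan²θ − 373 tanθ + (277.0) = 0.
tanθ = [373 ± √(373² − 4 × 103.0 × (277.0))] / (2 × 103.0) = (373 ± 158.2) / 206.0, giving tanθ = 1.043 or 2.579.
θ = 46.20° or 68.80°; the smaller is 46.20°.

46.2°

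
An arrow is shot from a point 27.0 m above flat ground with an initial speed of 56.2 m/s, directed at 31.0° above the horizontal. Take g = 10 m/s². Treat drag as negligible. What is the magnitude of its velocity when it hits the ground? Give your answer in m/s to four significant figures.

60.81 m/s

Resolve: vₓ = 56.20 cos 31.0° = 48.17 m/s and v_y0 = 56.20 sin 31.0° = 28.95 m/s.
With up positive and y = 0 at the ground: y(t) = 27.0 + (28.95) t − 5.000 t². Setting y = 0 and taking the positive root: t = [28.95 + √(28.95² + 2·10.0·27.0)] / 10.0 = (28.95 + 37.12) / 10.0 = 6.606 s.
Vertical velocity at impact: v_y = v_y0 − g t = 28.95 − 10.0 × 6.606 = −37.12 m/s.
Speed: |v| = √(vₓ² + v_y²) = √(48.17² + 37.12²) = 60.81 m/s.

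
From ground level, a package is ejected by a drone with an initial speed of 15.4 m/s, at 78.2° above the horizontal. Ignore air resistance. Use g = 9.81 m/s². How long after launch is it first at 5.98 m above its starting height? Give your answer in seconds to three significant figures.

Components: vₓ = 15.40 cos 78.2° = 3.149 m/s, v_y0 = 15.40 sin 78.2° = 15.07 m/s.
Require v_y0 t − ½ g t² = 5.98, i.e. 4.905 t² − 15.07 t + 5.98 = 0.
Quadratic formula: t = (15.07 ± √109.91) / 9.81 = (15.07 ± 10.48) / 9.81 → t = 0.4679 s or 2.605 s.
The first (ascending) time is 0.4679 s.

0.468 s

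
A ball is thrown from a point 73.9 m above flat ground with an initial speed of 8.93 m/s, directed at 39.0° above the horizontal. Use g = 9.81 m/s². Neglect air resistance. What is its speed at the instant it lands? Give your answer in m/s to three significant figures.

Resolve: vₓ = 8.930 cos 39.0° = 6.940 m/s and v_y0 = 8.930 sin 39.0° = 5.620 m/s.
Vertical motion (up positive, ground at y = 0): 4.905 t² − (5.620) t − 73.9 = 0, so t = (5.620 + √(5.620² + 2·9.81·73.9)) / 9.81 = (5.620 + 38.49) / 9.81 = 4.496 s.
Vertical velocity at impact: v_y = v_y0 − g t = 5.620 − 9.81 × 4.496 = −38.49 m/s.
Speed: |v| = √(vₓ² + v_y²) = √(6.940² + 38.49²) = 39.11 m/s.

39.1 m/s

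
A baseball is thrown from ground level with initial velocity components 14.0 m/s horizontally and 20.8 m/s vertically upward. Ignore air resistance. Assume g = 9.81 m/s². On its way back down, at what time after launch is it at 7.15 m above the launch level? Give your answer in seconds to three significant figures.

3.86 s

Height y(t) = 20.80 t − 4.905 t² = 7.15 gives 4.905 t² − 20.80 t + 7.15 = 0.
Quadratic formula: t = (20.80 ± √292.36) / 9.81 = (20.80 ± 17.10) / 9.81 → t = 0.3773 s or 3.863 s.
The descending-branch root is 3.863 s.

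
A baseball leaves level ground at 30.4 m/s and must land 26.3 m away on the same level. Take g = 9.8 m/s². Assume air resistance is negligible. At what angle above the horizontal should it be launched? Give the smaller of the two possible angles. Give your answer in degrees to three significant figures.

8.10°

R = v₀² sin 2θ / g gives sin 2θ = gR/v₀² = 9.80·26.3/30.4² = 0.2789.
2θ = 16.19° or 180° − 16.19° = 163.8°, so θ = 8.097° or 81.90°.
The smaller angle is 8.097°.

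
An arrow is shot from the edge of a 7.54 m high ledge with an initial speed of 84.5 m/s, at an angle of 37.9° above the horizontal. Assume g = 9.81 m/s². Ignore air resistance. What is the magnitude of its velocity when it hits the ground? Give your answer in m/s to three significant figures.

vₓ = 84.50 cos 37.9° = 66.68 m/s; v_y0 = 84.50 sin 37.9° = 51.91 m/s.
With up positive and y = 0 at the ground: y(t) = 7.54 + (51.91) t − 4.905 t². Setting y = 0 and taking the positive root: t = [51.91 + √(51.91² + 2·9.81·7.54)] / 9.81 = (51.91 + 53.31) / 9.81 = 10.73 s.
Vertical velocity at impact: v_y = v_y0 − g t = 51.91 − 9.81 × 10.73 = −53.31 m/s.
Speed: |v| = √(vₓ² + v_y²) = √(66.68² + 53.31²) = 85.37 m/s.

85.4 m/s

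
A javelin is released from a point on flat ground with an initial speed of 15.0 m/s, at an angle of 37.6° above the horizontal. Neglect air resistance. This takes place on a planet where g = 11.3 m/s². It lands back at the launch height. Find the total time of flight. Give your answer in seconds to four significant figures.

1.620 s

Components: vₓ = 15.00 cos 37.6° = 11.88 m/s, v_y0 = 15.00 sin 37.6° = 9.152 m/s.
Landing at launch height ⇒ T = 2 v_y0 / g = 2 × 9.152 / 11.3 = 1.620 s.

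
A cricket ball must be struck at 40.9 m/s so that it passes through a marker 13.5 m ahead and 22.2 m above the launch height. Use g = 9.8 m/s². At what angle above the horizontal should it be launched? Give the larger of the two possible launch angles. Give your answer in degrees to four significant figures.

Trajectory: y = x tanθ − g x² (1 + tan²θ)/(2v₀²). With x = 13.5, y = 22.2, v₀ = 40.9, g = 9.80:
0.5338 tan²θ − 13.5 tanθ + (22.73) = 0.
tanθ = [13.5 ± √(13.5² − 4 × 0.5338 × (22.73))] / (2 × 0.5338) = (13.5 ± 11.56) / 1.068, giving tanθ = 1.814 or 23.47.
θ = 61.14° or 87.56°; the larger is 87.56°.

87.56°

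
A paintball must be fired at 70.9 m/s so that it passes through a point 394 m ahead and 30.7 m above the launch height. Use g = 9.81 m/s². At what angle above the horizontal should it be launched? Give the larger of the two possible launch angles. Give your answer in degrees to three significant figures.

Trajectory: y = x tanθ − g x² (1 + tan²θ)/(2v₀²). With x = 394, y = 30.7, v₀ = 70.9, g = 9.81:
151.5 tan²θ − 394 tanθ + (182.2) = 0.
tanθ = [394 ± √(394² − 4 × 151.5 × (182.2))] / (2 × 151.5) = (394 ± 211.8) / 302.9, giving tanθ = 0.6014 or 2.000.
θ = 31.02° or 63.43°; the larger is 63.43°.

63.4°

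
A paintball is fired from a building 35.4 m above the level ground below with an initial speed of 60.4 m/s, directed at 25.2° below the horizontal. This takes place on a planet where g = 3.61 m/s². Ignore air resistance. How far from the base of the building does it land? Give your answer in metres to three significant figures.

Resolve: vₓ = 60.40 cos 25.2° = 54.65 m/s and v_y0 = −25.72 m/s (downward).
With up positive and y = 0 at the ground: y(t) = 35.4 + (−25.72) t − 1.805 t². Setting y = 0 and taking the positive root: t = [−25.72 + √(25.72² + 2·3.61·35.4)] / 3.61 = (−25.72 + 30.28) / 3.61 = 1.264 s.
Horizontal distance: R = vₓ t = 54.65 × 1.264 = 69.10 m.

69.1 m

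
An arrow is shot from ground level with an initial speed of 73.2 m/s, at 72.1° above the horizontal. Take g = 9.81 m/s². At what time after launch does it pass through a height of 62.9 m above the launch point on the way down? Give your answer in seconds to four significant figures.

13.23 s

vₓ = 73.20 cos 72.1° = 22.50 m/s; v_y0 = 73.20 sin 72.1° = 69.66 m/s.
Height y(t) = 69.66 t − 4.905 t² = 62.9 gives 4.905 t² − 69.66 t + 62.9 = 0.
Quadratic formula: t = (69.66 ± √3618.0) / 9.81 = (69.66 ± 60.15) / 9.81 → t = 0.9691 s or 13.23 s.
The descending-branch root is 13.23 s.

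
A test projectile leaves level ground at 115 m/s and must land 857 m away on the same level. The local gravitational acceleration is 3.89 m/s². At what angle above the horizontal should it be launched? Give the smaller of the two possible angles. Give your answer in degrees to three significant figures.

7.30°

From R = (v₀²/g) sin 2θ: sin 2θ = 3.89 × 857 / 13225 = 0.2521.
2θ = 14.60° or 180° − 14.60° = 165.4°, so θ = 7.300° or 82.70°.
The smaller angle is 7.300°.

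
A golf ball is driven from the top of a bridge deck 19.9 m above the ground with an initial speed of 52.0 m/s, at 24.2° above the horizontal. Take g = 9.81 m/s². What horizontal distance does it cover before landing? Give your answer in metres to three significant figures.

Components: vₓ = 52.00 cos 24.2° = 47.43 m/s, v_y0 = 52.00 sin 24.2° = 21.32 m/s.
The projectile lands when y = 19.9 + (21.32) t − ½·9.81·t² = 0. Positive root: t = (21.32 + √(21.32² + 2·9.81·19.9)) / 9.81 = (21.32 + 29.07) / 9.81 = 5.136 s.
Horizontal distance: R = vₓ t = 47.43 × 5.136 = 243.6 m.

244 m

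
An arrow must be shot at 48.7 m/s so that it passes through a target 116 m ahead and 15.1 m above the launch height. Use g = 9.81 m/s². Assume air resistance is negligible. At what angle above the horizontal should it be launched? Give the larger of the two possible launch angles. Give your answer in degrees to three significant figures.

Trajectory: y = x tanθ − g x² (1 + tan²θ)/(2v₀²). With x = 116, y = 15.1, v₀ = 48.7, g = 9.81:
27.83 tan²θ − 116 tanθ + (42.93) = 0.
tanθ = [116 ± √(116² − 4 × 27.83 × (42.93))] / (2 × 27.83) = (116 ± 93.15) / 55.66, giving tanθ = 0.4105 or 3.758.
θ = 22.32° or 75.10°; the larger is 75.10°.

75.1°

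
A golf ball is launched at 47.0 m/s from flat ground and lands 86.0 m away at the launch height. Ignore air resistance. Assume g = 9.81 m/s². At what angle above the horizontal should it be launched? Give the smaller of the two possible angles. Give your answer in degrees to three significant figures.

11.2°

R = v₀² sin 2θ / g gives sin 2θ = gR/v₀² = 9.81·86.0/47.0² = 0.3819.
2θ = 22.45° or 180° − 22.45° = 157.5°, so θ = 11.23° or 78.77°.
The smaller angle is 11.23°.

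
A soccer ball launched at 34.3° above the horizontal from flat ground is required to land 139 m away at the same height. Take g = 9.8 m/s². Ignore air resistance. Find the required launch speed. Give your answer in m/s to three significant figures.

Level-ground range: R = v₀² sin(2θ)/g, so v₀ = √(gR / sin 2θ).
v₀ = √(9.80 × 139 / sin 68.60°) = √(1362 / 0.9311) = √1463.1 = 38.25 m/s.

38.3 m/s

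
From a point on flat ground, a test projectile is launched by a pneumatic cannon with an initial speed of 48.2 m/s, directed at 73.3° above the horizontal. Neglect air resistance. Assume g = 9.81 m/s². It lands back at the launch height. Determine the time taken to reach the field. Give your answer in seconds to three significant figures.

9.41 s

Horizontal component vₓ = 48.20 cos 73.3° = 13.85 m/s; vertical v_y0 = 48.20 sin 73.3° = 46.17 m/s.
It returns to y = 0 when t = 2 v_y0 / g = 2(46.17)/9.81 = 9.412 s.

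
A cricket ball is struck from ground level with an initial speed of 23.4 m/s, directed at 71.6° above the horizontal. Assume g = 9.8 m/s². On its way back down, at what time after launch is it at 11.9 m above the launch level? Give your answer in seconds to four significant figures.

3.910 s

Resolve: vₓ = 23.40 cos 71.6° = 7.386 m/s and v_y0 = 23.40 sin 71.6° = 22.20 m/s.
Require v_y0 t − ½ g t² = 11.9, i.e. 4.900 t² − 22.20 t + 11.9 = 0.
t = [22.20 ± √(22.20² − 2·9.80·11.9)] / 9.80 = (22.20 ± 16.12) / 9.80, so t = 0.6211 s or t = 3.910 s.
The descending-branch root is 3.910 s.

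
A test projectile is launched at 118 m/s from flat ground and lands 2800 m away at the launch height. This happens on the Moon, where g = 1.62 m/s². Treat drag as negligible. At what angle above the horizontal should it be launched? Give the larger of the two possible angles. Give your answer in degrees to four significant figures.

80.49°

From R = (v₀²/g) sin 2θ: sin 2θ = 1.62 × 2800 / 13924 = 0.3258.
2θ = 19.01° or 180° − 19.01° = 161.0°, so θ = 9.506° or 80.49°.
The larger angle is 80.49°.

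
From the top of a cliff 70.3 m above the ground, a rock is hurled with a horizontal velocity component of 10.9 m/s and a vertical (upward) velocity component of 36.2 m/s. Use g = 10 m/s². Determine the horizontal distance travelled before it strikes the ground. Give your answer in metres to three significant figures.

96.3 m

The projectile lands when y = 70.3 + (36.20) t − ½·10.0·t² = 0. Positive root: t = (36.20 + √(36.20² + 2·10.0·70.3)) / 10.0 = (36.20 + 52.12) / 10.0 = 8.832 s.
Horizontal distance: R = vₓ t = 10.90 × 8.832 = 96.27 m.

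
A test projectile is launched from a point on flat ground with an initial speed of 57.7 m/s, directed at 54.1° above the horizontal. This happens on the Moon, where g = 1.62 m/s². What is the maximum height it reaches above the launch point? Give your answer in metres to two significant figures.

670 m

Components: vₓ = 57.70 cos 54.1° = 33.83 m/s, v_y0 = 57.70 sin 54.1° = 46.74 m/s.
Peak height H = v_y0² / (2g) = 2184.6 / 3.240 = 674.3 m.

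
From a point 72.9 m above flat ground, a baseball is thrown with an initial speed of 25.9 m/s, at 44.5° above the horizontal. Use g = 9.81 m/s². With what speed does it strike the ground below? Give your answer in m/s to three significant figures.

vₓ = 25.90 cos 44.5° = 18.47 m/s; v_y0 = 25.90 sin 44.5° = 18.15 m/s.
The projectile lands when y = 72.9 + (18.15) t − ½·9.81·t² = 0. Positive root: t = (18.15 + √(18.15² + 2·9.81·72.9)) / 9.81 = (18.15 + 41.95) / 9.81 = 6.127 s.
Vertical velocity at impact: v_y = v_y0 − g t = 18.15 − 9.81 × 6.127 = −41.95 m/s.
Speed: |v| = √(vₓ² + v_y²) = √(18.47² + 41.95²) = 45.84 m/s.

45.8 m/s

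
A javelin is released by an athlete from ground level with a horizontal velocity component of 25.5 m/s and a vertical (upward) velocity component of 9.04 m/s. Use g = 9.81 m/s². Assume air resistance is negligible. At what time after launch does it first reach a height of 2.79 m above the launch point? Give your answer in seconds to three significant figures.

Require v_y0 t − ½ g t² = 2.79, i.e. 4.905 t² − 9.040 t + 2.79 = 0.
t = [9.040 ± √(9.040² − 2·9.81·2.79)] / 9.81 = (9.040 ± 5.194) / 9.81, so t = 0.3920 s or t = 1.451 s.
The first (ascending) time is 0.3920 s.

0.392 s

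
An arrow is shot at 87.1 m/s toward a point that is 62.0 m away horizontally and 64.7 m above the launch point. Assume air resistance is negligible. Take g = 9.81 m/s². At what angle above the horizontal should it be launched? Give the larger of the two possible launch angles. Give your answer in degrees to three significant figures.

87.6°

Trajectory: y = x tanθ − g x² (1 + tan²θ)/(2v₀²). With x = 62.0, y = 64.7, v₀ = 87.1, g = 9.81:
2.485 tan²θ − 62.0 tanθ + (67.19) = 0.
tanθ = [62.0 ± √(62.0² − 4 × 2.485 × (67.19))] / (2 × 2.485) = (62.0 ± 56.36) / 4.971, giving tanθ = 1.135 or 23.81.
θ = 48.63° or 87.60°; the larger is 87.60°.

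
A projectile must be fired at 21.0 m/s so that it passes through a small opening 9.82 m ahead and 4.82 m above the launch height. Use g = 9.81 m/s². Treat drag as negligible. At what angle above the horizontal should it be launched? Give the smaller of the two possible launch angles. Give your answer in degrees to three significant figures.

Trajectory: y = x tanθ − g x² (1 + tan²θ)/(2v₀²). With x = 9.82, y = 4.82, v₀ = 21.0, g = 9.81:
1.073 tan²θ − 9.82 tanθ + (5.893) = 0.
tanθ = [9.82 ± √(9.82² − 4 × 1.073 × (5.893))] / (2 × 1.073) = (9.82 ± 8.435) / 2.145, giving tanθ = 0.6456 or 8.510.
θ = 32.85° or 83.30°; the smaller is 32.85°.

32.8°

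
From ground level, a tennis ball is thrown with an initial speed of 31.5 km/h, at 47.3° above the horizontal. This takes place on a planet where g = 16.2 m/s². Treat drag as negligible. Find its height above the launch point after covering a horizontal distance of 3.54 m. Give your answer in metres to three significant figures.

Convert: 31.5 km/h = 31.5/3.6 = 8.750 m/s.
Resolve: vₓ = 8.750 cos 47.3° = 5.934 m/s and v_y0 = 8.750 sin 47.3° = 6.431 m/s.
Time to reach x = 3.54 m: t = x/vₓ = 3.54/5.934 = 0.5966 s.
Height: y = v_y0 t − ½ g t² = 6.431 × 0.5966 − 8.100 × 0.5966² = 3.836 − 2.883 = 0.9535 m.

0.953 m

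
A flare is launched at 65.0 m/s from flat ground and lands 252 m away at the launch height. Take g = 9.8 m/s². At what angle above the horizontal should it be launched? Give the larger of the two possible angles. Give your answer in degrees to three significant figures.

From R = (v₀²/g) sin 2θ: sin 2θ = 9.80 × 252 / 4225.0 = 0.5845.
2θ = 35.77° or 180° − 35.77° = 144.2°, so θ = 17.88° or 72.12°.
The larger angle is 72.12°.

72.1°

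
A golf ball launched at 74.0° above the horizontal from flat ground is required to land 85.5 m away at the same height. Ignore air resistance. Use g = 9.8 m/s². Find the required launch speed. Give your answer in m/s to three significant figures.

39.8 m/s

On level ground R = v₀² sin 2θ / g ⇒ v₀ = √(gR / sin 2θ).
v₀ = √(9.80 × 85.5 / sin 148.0°) = √(837.9 / 0.5299) = √1581.2 = 39.76 m/s.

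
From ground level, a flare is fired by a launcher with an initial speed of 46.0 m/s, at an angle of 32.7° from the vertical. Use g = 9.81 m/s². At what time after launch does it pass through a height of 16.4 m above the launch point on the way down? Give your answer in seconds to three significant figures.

7.44 s

vₓ = 46.00 sin 32.7° = 24.85 m/s; v_y0 = 46.00 cos 32.7° = 38.71 m/s.
Set y = v_y0 t − ½ g t² = 16.4: 4.905 t² − 38.71 t + 16.4 = 0.
Quadratic formula: t = (38.71 ± √1176.7) / 9.81 = (38.71 ± 34.30) / 9.81 → t = 0.4492 s or 7.443 s.
The descending-branch root is 7.443 s.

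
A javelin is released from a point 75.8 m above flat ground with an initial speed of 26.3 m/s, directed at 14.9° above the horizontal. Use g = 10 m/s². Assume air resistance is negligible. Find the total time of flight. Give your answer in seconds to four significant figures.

Resolve: vₓ = 26.30 cos 14.9° = 25.42 m/s and v_y0 = 26.30 sin 14.9° = 6.763 m/s.
The projectile lands when y = 75.8 + (6.763) t − ½·10.0·t² = 0. Positive root: t = (6.763 + √(6.763² + 2·10.0·75.8)) / 10.0 = (6.763 + 39.52) / 10.0 = 4.628 s.

4.628 s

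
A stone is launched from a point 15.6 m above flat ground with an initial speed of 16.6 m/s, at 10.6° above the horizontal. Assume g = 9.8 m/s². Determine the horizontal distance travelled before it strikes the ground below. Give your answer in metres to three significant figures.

vₓ = 16.60 cos 10.6° = 16.32 m/s; v_y0 = 16.60 sin 10.6° = 3.054 m/s.
With up positive and y = 0 at the ground: y(t) = 15.6 + (3.054) t − 4.900 t². Setting y = 0 and taking the positive root: t = [3.054 + √(3.054² + 2·9.80·15.6)] / 9.80 = (3.054 + 17.75) / 9.80 = 2.123 s.
Horizontal distance: R = vₓ t = 16.32 × 2.123 = 34.64 m.

34.6 m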